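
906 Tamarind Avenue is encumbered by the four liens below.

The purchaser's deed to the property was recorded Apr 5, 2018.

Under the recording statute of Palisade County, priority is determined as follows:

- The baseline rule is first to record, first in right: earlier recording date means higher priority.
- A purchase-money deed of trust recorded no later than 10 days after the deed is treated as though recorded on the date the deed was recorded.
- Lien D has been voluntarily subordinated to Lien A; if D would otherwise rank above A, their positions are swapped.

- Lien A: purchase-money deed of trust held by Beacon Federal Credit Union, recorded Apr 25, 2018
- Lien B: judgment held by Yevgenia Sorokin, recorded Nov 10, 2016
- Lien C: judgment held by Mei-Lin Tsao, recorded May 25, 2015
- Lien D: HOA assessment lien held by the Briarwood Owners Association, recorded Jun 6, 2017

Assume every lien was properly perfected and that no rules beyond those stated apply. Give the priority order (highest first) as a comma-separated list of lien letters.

C, B, A, D

Effective dates after the stated exceptions: A missed the 10-day window (20 days after the deed), so its recording date stands.
By effective date, earliest first: C (May 25, 2015), B (Nov 10, 2016), D (Jun 6, 2017), A (Apr 25, 2018).
D would otherwise be senior to A, so under the subordination agreement D and A exchange positions.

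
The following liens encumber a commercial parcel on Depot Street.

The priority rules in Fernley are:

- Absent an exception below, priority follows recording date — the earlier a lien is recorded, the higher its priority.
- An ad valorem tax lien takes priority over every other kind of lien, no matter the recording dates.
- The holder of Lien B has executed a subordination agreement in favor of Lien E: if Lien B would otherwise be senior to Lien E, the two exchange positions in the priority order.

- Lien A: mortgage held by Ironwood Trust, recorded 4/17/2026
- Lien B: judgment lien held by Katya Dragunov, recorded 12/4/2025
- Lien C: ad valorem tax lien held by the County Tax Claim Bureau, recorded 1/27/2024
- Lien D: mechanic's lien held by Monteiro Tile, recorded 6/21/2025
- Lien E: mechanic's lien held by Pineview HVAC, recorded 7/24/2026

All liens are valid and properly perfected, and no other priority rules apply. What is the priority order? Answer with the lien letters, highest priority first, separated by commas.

C is an ad valorem tax lien, so it outranks all other liens regardless of date.
Among the remaining liens, by effective date: D (6/21/2025), B (12/4/2025), A (4/17/2026), E (7/24/2026).
The subordination applies — B was senior to E — so B and E swap.

C, D, E, A, B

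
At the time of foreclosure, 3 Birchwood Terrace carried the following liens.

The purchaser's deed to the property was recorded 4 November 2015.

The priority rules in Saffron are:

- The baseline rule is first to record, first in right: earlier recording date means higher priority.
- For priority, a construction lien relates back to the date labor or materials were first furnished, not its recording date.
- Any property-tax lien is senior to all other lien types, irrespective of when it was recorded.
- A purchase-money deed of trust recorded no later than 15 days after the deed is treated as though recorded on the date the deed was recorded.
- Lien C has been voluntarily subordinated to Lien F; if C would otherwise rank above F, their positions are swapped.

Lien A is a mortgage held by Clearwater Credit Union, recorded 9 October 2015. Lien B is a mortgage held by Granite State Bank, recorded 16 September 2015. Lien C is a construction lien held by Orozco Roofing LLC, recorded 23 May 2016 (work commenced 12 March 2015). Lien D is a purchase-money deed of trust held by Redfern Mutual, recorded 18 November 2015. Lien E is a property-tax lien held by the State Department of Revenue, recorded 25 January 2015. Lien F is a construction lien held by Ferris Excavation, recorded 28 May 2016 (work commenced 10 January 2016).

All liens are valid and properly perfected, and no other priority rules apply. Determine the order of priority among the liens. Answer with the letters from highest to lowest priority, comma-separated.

Effective dates: C is treated as recorded 12 March 2015, the work-commencement date; D was recorded within the 15-day window, so its effective date is the deed date 4 November 2015; F's effective date is 10 January 2016, when work began.
E is a property-tax lien, so it outranks all other liens regardless of date.
Among the remaining liens, by effective date: C (12 March 2015), B (16 September 2015), A (9 October 2015), D (4 November 2015), F (10 January 2016).
Because C would otherwise rank above F, the subordination swaps them.

E, F, B, A, D, C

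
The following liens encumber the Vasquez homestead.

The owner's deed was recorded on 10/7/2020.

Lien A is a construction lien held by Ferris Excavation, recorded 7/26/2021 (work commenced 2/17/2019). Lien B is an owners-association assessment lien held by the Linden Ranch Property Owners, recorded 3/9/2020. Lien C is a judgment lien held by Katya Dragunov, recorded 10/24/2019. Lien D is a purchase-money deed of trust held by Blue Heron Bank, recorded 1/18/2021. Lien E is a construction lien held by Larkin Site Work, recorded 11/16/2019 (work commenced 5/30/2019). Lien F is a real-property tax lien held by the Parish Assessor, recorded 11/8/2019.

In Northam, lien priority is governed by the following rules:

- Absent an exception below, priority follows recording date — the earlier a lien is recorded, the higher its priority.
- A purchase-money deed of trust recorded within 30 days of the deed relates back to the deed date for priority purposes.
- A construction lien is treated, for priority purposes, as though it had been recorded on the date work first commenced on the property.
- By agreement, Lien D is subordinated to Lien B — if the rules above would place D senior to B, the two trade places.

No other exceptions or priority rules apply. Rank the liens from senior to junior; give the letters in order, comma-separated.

First, effective dates: A is treated as recorded 2/17/2019, the work-commencement date; D was recorded 103 days after the deed, outside the 30-day window, so it keeps its recording date; E is treated as recorded 5/30/2019, the work-commencement date.
Ordering by effective date: A (2/17/2019), E (5/30/2019), C (10/24/2019), F (11/8/2019), B (3/9/2020), D (1/18/2021).
Since D is not senior to B, the subordination leaves the order unchanged.

A, E, C, F, B, D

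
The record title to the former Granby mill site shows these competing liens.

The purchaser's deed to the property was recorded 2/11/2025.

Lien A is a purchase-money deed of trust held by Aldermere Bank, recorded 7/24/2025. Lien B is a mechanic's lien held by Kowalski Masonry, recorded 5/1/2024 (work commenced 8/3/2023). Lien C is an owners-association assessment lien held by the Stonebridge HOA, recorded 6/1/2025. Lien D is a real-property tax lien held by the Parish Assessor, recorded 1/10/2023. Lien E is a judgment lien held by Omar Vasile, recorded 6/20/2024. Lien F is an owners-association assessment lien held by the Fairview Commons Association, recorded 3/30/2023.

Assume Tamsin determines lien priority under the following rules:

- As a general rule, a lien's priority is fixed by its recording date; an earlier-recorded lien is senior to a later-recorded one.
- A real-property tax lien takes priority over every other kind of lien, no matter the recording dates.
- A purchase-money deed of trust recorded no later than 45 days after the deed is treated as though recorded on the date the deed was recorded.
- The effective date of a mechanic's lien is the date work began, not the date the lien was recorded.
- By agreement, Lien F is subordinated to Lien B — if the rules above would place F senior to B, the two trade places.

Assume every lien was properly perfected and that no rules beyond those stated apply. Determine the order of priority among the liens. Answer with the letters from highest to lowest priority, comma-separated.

Effective dates after the stated exceptions: A was recorded 163 days after the deed — beyond 45 days — so no relation-back applies; B relates back to 8/3/2023 (work commenced).
D, as a real-property tax lien, has superpriority and ranks first.
The other liens, earliest effective date first: F (3/30/2023), B (8/3/2023), E (6/20/2024), C (6/1/2025), A (7/24/2025).
F would otherwise be senior to B, so under the subordination agreement F and B exchange positions.

D, B, F, E, C, A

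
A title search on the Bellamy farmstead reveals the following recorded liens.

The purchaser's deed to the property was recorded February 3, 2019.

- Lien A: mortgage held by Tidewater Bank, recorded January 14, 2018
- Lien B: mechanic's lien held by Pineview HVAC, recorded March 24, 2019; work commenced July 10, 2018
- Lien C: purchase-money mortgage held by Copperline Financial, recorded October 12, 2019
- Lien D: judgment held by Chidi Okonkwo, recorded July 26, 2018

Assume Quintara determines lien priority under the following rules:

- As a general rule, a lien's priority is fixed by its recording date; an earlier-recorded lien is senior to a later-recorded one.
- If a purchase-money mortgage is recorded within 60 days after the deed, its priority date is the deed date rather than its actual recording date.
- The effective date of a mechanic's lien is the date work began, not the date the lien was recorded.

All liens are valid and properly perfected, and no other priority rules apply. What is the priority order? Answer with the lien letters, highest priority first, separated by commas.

A, B, D, C

Effective dates: B's effective date is July 10, 2018, when work began; C was recorded 251 days after the deed, outside the 60-day window, so it keeps its recording date.
By effective date, earliest first: A (January 14, 2018), B (July 10, 2018), D (July 26, 2018), C (October 12, 2019).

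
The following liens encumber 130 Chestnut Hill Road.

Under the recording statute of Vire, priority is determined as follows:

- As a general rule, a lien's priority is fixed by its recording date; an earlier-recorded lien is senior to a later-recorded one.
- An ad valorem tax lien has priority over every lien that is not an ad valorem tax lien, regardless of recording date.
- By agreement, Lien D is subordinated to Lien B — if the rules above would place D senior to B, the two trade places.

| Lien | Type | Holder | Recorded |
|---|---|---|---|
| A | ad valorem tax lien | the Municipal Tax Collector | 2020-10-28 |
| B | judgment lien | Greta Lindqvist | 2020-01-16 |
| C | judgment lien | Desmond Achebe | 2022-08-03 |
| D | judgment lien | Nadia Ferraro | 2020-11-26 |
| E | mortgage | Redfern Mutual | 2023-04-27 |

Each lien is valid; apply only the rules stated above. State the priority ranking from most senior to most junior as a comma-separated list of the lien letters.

A, as an ad valorem tax lien, has superpriority and ranks first.
Among the remaining liens, by effective date: B (2020-01-16), D (2020-11-26), C (2022-08-03), E (2023-04-27).
Since D is not senior to B, the subordination leaves the order unchanged.

A, B, D, C, E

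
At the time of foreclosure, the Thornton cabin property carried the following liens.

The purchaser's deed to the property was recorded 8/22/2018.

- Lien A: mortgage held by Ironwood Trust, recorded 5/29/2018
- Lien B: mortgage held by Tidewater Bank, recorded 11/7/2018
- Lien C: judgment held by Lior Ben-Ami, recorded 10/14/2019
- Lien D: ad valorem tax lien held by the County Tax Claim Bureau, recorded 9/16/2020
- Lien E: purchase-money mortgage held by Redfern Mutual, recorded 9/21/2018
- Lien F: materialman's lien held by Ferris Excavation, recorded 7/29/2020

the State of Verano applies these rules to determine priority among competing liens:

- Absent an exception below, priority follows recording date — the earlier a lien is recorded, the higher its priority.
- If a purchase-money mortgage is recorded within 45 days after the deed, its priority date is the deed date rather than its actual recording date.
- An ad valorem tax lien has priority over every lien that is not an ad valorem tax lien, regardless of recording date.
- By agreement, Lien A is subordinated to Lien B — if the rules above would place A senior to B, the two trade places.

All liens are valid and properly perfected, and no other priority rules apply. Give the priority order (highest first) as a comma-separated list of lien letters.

First, effective dates: E's effective date is the deed date, 8/22/2018.
As an ad valorem tax lien, D is senior to every other lien.
The other liens, earliest effective date first: A (5/29/2018), E (8/22/2018), B (11/7/2018), C (10/14/2019), F (7/29/2020).
Because A would otherwise rank above B, the subordination swaps them.

D, B, E, A, C, F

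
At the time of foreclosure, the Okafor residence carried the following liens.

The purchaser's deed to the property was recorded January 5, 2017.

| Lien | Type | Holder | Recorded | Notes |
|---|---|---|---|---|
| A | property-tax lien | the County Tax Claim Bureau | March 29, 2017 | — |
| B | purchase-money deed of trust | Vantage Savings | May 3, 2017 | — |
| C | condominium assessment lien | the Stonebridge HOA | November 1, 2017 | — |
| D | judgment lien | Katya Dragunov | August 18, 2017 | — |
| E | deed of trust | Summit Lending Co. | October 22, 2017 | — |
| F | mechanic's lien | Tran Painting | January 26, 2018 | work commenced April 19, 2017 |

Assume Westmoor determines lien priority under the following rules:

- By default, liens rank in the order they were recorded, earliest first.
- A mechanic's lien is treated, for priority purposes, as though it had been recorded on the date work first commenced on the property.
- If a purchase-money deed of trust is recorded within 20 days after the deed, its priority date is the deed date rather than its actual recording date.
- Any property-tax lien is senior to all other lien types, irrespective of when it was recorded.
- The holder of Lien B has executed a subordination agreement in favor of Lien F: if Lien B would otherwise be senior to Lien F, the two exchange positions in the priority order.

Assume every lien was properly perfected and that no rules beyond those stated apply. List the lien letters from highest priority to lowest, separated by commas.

A, F, B, D, E, C

Adjusting effective dates: B missed the 20-day window (118 days after the deed), so its recording date stands; F's effective date is April 19, 2017, when work began.
A is a property-tax lien and takes priority over every other lien.
Remaining liens by effective date: F (April 19, 2017), B (May 3, 2017), D (August 18, 2017), E (October 22, 2017), C (November 1, 2017).
Since B is not senior to F, the subordination leaves the order unchanged.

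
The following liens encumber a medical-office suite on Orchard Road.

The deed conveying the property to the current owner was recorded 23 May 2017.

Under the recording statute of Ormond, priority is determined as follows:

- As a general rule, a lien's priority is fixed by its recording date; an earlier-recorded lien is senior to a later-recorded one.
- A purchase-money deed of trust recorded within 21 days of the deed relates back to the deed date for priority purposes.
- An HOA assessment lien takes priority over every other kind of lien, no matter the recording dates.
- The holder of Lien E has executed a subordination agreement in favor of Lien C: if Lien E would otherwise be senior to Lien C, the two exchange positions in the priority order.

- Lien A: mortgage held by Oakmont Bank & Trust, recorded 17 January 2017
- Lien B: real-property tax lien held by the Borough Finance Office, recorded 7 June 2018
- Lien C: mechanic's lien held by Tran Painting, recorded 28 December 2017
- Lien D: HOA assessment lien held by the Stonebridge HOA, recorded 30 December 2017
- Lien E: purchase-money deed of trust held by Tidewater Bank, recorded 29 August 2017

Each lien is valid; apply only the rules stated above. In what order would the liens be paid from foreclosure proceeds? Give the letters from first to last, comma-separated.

Effective dates: E missed the 21-day window (98 days after the deed), so its recording date stands.
D is an HOA assessment lien, so it outranks all other liens regardless of date.
The other liens, earliest effective date first: A (17 January 2017), E (29 August 2017), C (28 December 2017), B (7 June 2018).
E would otherwise be senior to C, so under the subordination agreement E and C exchange positions.

D, A, C, E, B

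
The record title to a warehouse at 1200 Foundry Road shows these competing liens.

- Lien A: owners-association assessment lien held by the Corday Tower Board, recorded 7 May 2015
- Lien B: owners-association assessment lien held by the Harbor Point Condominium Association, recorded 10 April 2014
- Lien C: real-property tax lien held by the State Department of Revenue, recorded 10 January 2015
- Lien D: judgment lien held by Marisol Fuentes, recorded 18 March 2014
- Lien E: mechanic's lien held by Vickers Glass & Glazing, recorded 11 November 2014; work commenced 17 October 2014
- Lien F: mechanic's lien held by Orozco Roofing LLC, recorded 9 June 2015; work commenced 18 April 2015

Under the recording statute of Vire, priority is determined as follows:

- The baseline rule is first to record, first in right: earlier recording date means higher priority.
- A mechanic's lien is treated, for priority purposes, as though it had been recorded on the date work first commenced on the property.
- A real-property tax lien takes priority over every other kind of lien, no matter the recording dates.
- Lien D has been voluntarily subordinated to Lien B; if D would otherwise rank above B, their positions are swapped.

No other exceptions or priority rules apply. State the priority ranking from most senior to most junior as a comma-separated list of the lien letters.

First, effective dates: E is treated as recorded 17 October 2014, the work-commencement date; F's effective date is 18 April 2015, when work began.
C is a real-property tax lien and takes priority over every other lien.
The other liens, earliest effective date first: D (18 March 2014), B (10 April 2014), E (17 October 2014), F (18 April 2015), A (7 May 2015).
D would otherwise be senior to B, so under the subordination agreement D and B exchange positions.

C, B, D, E, F, A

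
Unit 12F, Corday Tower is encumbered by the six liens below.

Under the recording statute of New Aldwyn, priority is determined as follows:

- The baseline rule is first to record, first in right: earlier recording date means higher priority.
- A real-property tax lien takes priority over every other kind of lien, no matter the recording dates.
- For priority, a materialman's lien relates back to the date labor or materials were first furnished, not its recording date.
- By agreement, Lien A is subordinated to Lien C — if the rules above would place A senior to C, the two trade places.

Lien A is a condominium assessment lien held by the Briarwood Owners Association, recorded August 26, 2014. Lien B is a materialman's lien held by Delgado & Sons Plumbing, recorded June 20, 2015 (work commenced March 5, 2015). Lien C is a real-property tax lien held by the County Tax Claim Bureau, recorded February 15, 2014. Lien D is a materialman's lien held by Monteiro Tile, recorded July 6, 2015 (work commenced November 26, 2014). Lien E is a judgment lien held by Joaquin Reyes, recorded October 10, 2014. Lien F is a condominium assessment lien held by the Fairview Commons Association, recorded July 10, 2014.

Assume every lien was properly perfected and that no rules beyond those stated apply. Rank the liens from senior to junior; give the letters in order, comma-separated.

Adjusting effective dates: B's effective date is March 5, 2015, when work began; D relates back to November 26, 2014 (work commenced).
C, as a real-property tax lien, has superpriority and ranks first.
The other liens, earliest effective date first: F (July 10, 2014), A (August 26, 2014), E (October 10, 2014), D (November 26, 2014), B (March 5, 2015).
Since A is not senior to C, the subordination leaves the order unchanged.

C, F, A, E, D, B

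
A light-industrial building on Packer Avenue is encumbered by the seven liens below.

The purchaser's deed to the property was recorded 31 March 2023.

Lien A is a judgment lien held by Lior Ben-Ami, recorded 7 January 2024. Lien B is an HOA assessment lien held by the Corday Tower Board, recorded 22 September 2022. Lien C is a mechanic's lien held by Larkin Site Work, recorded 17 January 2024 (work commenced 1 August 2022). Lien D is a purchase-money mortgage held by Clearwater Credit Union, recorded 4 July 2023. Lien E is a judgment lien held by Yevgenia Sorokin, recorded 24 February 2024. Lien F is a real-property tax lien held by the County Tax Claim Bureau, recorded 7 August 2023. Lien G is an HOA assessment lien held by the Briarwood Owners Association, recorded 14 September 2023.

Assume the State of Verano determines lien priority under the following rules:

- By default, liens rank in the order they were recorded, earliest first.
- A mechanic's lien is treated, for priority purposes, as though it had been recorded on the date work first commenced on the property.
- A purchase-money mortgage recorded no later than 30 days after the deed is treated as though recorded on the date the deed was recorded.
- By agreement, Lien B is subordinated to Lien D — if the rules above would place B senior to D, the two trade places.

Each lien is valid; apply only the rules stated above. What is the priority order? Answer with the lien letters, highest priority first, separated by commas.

Effective dates after the stated exceptions: C's effective date is 1 August 2022, when work began; D missed the 30-day window (95 days after the deed), so its recording date stands.
By effective date, earliest first: C (1 August 2022), B (22 September 2022), D (4 July 2023), F (7 August 2023), G (14 September 2023), A (7 January 2024), E (24 February 2024).
The subordination applies — B was senior to D — so B and D swap.

C, D, B, F, G, A, E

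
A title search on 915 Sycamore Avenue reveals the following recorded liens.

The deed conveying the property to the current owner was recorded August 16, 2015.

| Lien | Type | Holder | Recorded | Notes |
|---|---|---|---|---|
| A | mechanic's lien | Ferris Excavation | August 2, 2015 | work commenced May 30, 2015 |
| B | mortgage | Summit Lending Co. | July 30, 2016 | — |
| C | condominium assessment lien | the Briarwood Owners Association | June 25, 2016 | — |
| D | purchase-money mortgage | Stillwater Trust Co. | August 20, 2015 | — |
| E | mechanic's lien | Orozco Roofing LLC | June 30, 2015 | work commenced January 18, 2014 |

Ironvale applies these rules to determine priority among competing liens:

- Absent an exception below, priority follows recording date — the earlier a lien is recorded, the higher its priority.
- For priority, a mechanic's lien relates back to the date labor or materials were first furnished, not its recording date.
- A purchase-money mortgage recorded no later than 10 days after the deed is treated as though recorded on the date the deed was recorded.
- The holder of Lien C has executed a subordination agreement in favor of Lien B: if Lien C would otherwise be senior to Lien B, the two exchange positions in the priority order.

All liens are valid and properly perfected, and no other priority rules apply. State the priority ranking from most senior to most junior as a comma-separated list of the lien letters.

First, effective dates: A relates back to May 30, 2015 (work commenced); D was recorded within the 10-day window, so its effective date is the deed date August 16, 2015; E's effective date is January 18, 2014, when work began.
By effective date, earliest first: E (January 18, 2014), A (May 30, 2015), D (August 16, 2015), C (June 25, 2016), B (July 30, 2016).
The subordination applies — C was senior to B — so C and B swap.

E, A, D, B, C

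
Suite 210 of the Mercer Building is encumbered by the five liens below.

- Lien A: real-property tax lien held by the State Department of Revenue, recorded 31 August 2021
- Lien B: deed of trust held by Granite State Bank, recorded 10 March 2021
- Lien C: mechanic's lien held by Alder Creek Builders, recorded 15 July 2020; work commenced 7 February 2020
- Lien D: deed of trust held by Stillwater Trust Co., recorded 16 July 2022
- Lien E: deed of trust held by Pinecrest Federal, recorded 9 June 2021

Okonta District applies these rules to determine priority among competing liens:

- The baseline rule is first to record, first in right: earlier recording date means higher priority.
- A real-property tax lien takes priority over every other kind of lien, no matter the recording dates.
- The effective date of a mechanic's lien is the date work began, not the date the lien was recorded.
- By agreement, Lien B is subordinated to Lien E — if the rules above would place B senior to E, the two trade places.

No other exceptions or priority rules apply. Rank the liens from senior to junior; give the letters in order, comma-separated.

A, C, E, B, D

First, effective dates: C is treated as recorded 7 February 2020, the work-commencement date.
A is a real-property tax lien and takes priority over every other lien.
The other liens, earliest effective date first: C (7 February 2020), B (10 March 2021), E (9 June 2021), D (16 July 2022).
B would otherwise be senior to E, so under the subordination agreement B and E exchange positions.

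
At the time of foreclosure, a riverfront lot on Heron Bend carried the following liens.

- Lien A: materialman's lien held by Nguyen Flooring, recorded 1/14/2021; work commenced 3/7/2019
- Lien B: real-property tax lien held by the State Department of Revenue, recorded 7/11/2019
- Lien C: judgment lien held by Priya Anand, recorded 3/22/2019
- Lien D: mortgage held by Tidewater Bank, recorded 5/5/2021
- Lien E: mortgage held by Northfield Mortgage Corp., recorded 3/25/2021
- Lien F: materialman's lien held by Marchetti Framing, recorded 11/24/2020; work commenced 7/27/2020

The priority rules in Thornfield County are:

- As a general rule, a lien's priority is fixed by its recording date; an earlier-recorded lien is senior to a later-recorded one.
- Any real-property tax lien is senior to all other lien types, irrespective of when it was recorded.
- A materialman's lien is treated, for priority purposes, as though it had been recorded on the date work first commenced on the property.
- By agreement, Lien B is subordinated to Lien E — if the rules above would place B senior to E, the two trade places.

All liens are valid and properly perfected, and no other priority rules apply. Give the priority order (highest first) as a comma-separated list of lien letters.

E, A, C, F, B, D

First, effective dates: A's effective date is 3/7/2019, when work began; F's effective date is 7/27/2020, when work began.
B, as a real-property tax lien, has superpriority and ranks first.
Ordering the rest by effective date: A (3/7/2019), C (3/22/2019), F (7/27/2020), E (3/25/2021), D (5/5/2021).
The subordination applies — B was senior to E — so B and E swap.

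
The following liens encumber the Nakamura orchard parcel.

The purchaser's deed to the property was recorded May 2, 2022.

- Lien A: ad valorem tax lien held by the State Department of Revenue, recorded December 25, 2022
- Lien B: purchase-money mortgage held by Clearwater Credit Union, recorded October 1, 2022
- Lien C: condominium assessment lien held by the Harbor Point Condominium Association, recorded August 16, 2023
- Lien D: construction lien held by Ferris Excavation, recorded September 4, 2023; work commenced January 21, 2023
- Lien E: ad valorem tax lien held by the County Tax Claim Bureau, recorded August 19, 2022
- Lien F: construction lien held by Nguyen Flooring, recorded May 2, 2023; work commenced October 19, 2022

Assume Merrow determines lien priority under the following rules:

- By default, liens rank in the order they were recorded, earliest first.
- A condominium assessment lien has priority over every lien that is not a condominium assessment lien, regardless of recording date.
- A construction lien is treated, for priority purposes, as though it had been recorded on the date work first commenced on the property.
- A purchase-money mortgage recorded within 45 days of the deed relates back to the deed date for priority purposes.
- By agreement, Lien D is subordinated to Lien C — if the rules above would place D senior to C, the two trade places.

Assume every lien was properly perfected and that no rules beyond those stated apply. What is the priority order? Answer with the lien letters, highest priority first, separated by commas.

C, E, B, F, A, D

Effective dates after the stated exceptions: B was recorded 152 days after the deed — beyond 45 days — so no relation-back applies; D's effective date is January 21, 2023, when work began; F relates back to October 19, 2022 (work commenced).
C, as a condominium assessment lien, has superpriority and ranks first.
Remaining liens by effective date: E (August 19, 2022), B (October 1, 2022), F (October 19, 2022), A (December 25, 2022), D (January 21, 2023).
Since D is not senior to C, the subordination leaves the order unchanged.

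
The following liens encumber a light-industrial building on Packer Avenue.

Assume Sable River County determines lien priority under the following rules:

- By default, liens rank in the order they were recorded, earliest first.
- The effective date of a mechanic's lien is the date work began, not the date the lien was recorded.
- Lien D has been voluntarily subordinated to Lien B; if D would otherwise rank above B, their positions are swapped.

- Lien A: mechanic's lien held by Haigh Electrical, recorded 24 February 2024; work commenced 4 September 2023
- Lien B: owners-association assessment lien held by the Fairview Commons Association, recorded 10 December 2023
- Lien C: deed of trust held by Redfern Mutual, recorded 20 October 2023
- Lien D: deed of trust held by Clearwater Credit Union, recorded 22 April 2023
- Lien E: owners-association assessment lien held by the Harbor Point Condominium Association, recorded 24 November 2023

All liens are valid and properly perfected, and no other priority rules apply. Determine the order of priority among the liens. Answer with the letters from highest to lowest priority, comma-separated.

B, A, C, E, D

First, effective dates: A is treated as recorded 4 September 2023, the work-commencement date.
By effective date: D (22 April 2023), A (4 September 2023), C (20 October 2023), E (24 November 2023), B (10 December 2023).
Because D would otherwise rank above B, the subordination swaps them.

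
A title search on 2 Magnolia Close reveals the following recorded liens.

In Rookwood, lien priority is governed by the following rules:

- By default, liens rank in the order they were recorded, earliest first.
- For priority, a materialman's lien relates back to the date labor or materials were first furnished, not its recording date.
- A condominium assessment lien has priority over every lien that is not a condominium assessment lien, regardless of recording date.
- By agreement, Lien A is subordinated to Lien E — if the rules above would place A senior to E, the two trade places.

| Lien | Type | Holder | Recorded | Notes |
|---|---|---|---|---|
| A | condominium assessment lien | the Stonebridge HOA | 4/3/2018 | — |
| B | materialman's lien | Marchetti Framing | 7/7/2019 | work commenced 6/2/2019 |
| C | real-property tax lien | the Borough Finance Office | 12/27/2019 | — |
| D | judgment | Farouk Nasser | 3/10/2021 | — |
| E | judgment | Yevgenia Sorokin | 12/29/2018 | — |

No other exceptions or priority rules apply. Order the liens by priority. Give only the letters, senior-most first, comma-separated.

First, effective dates: B relates back to 6/2/2019 (work commenced).
As a condominium assessment lien, A is senior to every other lien.
Ordering the rest by effective date: E (12/29/2018), B (6/2/2019), C (12/27/2019), D (3/10/2021).
Because A would otherwise rank above E, the subordination swaps them.

E, A, B, C, D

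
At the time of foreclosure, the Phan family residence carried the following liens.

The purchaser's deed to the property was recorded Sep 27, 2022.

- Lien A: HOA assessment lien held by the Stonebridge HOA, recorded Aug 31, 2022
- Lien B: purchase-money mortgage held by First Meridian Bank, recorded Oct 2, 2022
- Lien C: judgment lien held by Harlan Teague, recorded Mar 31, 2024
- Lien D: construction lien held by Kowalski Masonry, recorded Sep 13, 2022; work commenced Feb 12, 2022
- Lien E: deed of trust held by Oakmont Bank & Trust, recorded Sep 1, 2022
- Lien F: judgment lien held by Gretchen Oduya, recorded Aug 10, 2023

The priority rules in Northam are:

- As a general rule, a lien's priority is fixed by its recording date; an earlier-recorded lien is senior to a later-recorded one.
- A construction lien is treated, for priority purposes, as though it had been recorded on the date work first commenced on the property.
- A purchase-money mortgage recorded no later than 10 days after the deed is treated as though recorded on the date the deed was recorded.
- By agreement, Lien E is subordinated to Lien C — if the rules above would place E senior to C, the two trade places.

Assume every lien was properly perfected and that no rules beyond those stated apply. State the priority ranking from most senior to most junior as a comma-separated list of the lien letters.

Effective dates after the stated exceptions: B's effective date is the deed date, Sep 27, 2022; D is treated as recorded Feb 12, 2022, the work-commencement date.
Sorted by effective date: D (Feb 12, 2022), A (Aug 31, 2022), E (Sep 1, 2022), B (Sep 27, 2022), F (Aug 10, 2023), C (Mar 31, 2024).
Because E would otherwise rank above C, the subordination swaps them.

D, A, C, B, F, E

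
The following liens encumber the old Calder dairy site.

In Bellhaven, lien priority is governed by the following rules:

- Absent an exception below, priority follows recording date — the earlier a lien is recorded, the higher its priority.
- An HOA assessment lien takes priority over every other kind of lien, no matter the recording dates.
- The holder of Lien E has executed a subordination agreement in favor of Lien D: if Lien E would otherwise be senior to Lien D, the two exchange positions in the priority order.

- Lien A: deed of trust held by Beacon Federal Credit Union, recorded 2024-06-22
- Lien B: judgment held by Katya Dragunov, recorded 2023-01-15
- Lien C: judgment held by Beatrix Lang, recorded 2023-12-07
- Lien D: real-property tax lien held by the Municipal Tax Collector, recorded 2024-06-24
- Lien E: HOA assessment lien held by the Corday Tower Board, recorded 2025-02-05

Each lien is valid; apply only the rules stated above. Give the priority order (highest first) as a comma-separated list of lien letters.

As an HOA assessment lien, E is senior to every other lien.
Remaining liens by effective date: B (2023-01-15), C (2023-12-07), A (2024-06-22), D (2024-06-24).
E is senior to D before the subordination, so the two trade places.

D, B, C, A, E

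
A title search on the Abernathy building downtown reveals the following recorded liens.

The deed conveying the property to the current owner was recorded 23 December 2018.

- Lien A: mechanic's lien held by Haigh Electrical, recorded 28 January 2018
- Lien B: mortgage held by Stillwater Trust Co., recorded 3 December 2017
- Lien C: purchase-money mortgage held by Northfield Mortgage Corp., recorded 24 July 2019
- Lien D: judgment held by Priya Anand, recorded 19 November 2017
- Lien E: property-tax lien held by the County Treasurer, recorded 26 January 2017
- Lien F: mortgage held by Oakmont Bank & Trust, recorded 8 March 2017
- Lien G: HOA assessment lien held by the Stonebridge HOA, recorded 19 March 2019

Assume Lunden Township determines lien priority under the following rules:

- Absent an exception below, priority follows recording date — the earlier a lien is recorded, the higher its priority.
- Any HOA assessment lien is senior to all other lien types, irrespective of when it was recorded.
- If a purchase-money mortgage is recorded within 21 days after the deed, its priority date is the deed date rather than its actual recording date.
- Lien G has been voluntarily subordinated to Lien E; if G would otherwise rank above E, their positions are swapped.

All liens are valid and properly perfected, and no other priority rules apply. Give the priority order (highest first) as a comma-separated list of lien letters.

Effective dates: C was recorded 213 days after the deed, outside the 21-day window, so it keeps its recording date.
G is an HOA assessment lien, so it outranks all other liens regardless of date.
Remaining liens by effective date: E (26 January 2017), F (8 March 2017), D (19 November 2017), B (3 December 2017), A (28 January 2018), C (24 July 2019).
G is senior to E before the subordination, so the two trade places.

E, G, F, D, B, A, C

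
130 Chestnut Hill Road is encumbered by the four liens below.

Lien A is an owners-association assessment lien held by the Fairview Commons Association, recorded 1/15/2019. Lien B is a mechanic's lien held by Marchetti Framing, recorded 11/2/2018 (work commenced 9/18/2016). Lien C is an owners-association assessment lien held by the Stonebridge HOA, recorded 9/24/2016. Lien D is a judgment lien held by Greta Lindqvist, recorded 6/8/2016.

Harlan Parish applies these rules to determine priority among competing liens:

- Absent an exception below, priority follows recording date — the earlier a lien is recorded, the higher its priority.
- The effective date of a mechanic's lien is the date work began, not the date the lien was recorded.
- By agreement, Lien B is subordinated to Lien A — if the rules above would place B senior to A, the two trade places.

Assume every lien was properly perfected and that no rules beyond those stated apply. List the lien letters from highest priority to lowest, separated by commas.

D, A, C, B

Adjusting effective dates: B's effective date is 9/18/2016, when work began.
By effective date, earliest first: D (6/8/2016), B (9/18/2016), C (9/24/2016), A (1/15/2019).
B is senior to A before the subordination, so the two trade places.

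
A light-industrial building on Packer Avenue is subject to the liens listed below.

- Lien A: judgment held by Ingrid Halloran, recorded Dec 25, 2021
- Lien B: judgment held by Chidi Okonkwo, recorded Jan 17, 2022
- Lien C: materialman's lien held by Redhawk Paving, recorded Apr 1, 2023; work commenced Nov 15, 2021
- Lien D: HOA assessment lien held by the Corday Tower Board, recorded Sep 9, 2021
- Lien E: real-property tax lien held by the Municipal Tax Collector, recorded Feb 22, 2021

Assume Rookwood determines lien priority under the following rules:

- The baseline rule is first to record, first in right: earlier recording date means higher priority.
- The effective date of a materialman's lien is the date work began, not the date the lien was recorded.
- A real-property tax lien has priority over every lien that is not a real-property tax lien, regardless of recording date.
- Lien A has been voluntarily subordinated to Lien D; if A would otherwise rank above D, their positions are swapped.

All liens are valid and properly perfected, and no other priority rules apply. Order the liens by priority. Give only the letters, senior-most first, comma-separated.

First, effective dates: C relates back to Nov 15, 2021 (work commenced).
E is a real-property tax lien and takes priority over every other lien.
Among the remaining liens, by effective date: D (Sep 9, 2021), C (Nov 15, 2021), A (Dec 25, 2021), B (Jan 17, 2022).
A already ranks below D; the subordination has no effect.

E, D, C, A, B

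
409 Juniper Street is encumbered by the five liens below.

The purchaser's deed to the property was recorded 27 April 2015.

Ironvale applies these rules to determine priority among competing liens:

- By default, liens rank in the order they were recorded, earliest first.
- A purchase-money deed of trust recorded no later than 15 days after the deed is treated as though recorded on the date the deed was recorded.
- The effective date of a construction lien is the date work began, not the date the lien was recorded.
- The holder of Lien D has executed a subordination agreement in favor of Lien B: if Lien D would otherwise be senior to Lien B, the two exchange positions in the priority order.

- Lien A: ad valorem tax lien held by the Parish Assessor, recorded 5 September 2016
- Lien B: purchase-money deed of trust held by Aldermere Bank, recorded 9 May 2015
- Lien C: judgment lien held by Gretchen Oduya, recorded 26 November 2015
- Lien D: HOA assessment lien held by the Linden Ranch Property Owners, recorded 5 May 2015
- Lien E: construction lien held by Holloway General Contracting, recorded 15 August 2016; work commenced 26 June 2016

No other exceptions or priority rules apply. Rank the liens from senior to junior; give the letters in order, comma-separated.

Effective dates after the stated exceptions: B relates back to the deed date 27 April 2015; E is treated as recorded 26 June 2016, the work-commencement date.
By effective date: B (27 April 2015), D (5 May 2015), C (26 November 2015), E (26 June 2016), A (5 September 2016).
Since D is not senior to B, the subordination leaves the order unchanged.

B, D, C, E, A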